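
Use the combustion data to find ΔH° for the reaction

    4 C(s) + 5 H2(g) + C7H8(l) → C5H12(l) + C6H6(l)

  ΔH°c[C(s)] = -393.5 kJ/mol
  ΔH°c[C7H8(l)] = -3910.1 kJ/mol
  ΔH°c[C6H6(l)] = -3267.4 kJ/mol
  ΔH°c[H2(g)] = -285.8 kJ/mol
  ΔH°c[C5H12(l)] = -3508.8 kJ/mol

ΔH° = -136.9 kJ/mol

With combustion enthalpies, reactants minus products:
= [4·(-393.5) + 5·(-285.8) + 1·(-3910.1)] − [1·(-3508.8) + 1·(-3267.4)]
= -136.9 kJ/mol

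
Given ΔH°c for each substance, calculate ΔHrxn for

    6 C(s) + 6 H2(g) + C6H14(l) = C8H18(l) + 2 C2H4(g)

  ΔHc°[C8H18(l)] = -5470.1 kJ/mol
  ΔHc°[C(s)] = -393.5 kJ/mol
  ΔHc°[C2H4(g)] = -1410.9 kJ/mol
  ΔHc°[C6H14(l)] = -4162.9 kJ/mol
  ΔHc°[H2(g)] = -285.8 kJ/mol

ΔHrxn = 53.2 kJ/mol

With combustion enthalpies, reactants minus products:
= [6·(-393.5) + 6·(-285.8) + 1·(-4162.9)] − [1·(-5470.1) + 2·(-1410.9)]
= 53.2 kJ/mol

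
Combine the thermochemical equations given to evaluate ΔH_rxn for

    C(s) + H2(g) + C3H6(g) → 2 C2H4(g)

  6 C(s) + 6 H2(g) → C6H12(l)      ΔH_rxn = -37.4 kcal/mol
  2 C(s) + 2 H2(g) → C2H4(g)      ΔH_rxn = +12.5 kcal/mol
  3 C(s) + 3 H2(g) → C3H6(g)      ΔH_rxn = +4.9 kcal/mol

ΔH_rxn = 20.1 kcal/mol

equation 1: not needed (C6H12(l) appears nowhere else).
equation 2 × 2 (scale by 2 for the 2 C2H4(g)): (2)·(+12.5) = +25.0 kcal/mol
equation 3 reversed (reverse to put C3H6(g) on the reactant side): -4.9 kcal/mol
By Hess's law, ΔH_rxn = (2)·(+12.5) + (-1)·(+4.9) = 20.1 kcal/mol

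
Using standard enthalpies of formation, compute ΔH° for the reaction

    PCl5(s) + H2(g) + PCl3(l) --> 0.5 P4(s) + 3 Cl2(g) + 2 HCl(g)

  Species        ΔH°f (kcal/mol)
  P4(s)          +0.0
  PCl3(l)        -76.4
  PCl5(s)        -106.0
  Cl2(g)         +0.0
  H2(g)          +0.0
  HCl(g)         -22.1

ΔH° = 138.2 kcal/mol

ΔH°rxn = Σ nΔHf°(products) − Σ nΔHf°(reactants).
Products: 1/2·(+0.0) + 3·(+0.0) + 2·(-22.1) = -44.2
Reactants: 1·(-106.0) + 1·(+0.0) + 1·(-76.4) = -182.4
ΔH° = (-44.2) − (-182.4) = 138.2 kcal/mol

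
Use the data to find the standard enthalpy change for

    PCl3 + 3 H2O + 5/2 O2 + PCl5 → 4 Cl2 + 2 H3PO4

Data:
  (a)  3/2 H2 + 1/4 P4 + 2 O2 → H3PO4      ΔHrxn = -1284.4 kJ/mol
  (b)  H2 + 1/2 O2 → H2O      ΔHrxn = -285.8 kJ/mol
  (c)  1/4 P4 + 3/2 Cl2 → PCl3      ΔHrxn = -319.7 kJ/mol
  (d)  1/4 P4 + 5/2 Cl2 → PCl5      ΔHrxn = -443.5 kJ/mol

(a) × 2: (2)·(-1284.4) = -2568.8 kJ/mol
(b) reversed and × 3: (-3)·(-285.8) = +857.4 kJ/mol
(c) reversed: +319.7 kJ/mol
(d) reversed: +443.5 kJ/mol
By Hess's law, ΔHrxn = (2)·(-1284.4) + (-3)·(-285.8) + (-1)·(-319.7) + (-1)·(-443.5) = -948.2 kJ/mol

ΔHrxn = -948.2 kJ/mol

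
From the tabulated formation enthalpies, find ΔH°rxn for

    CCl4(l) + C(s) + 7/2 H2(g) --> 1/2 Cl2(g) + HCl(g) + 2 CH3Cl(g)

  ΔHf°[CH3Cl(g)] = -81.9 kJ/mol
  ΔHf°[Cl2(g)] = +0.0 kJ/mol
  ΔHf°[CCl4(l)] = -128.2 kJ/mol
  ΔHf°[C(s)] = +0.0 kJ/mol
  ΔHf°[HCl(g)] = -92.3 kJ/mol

ΔH°rxn = -127.9 kJ/mol

Products: 1/2·(+0.0) + 1·(-92.3) + 2·(-81.9) = -256.1
Reactants: 1·(-128.2) + 1·(+0.0) + 7/2·(+0.0) = -128.2
ΔH°rxn = (-256.1) − (-128.2) = -127.9 kJ/mol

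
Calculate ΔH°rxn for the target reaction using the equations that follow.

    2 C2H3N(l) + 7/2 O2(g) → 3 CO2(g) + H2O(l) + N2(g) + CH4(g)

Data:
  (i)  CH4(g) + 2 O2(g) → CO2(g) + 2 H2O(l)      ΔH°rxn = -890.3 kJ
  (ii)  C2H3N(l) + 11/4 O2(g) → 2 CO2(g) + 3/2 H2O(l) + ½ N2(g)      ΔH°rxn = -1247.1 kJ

(i) reversed: +890.3 kJ
(ii) × 2: (2)·(-1247.1) = -2494.2 kJ
Since enthalpy is a state function, ΔH°rxn = (-1)·(-890.3) + (2)·(-1247.1) = -1603.9 kJ

ΔH°rxn = -1603.9 kJ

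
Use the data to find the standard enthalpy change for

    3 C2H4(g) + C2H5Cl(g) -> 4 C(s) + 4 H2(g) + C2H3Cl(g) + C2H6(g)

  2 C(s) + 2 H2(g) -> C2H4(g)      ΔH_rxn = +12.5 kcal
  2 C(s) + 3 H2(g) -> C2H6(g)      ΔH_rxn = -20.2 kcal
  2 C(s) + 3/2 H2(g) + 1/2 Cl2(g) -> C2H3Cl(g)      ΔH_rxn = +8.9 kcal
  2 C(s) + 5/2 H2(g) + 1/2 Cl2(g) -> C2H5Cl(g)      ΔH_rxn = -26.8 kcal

equation 1 reversed and × 3: (-3)·(+12.5) = -37.5 kcal
equation 2 as written: -20.2 kcal
equation 3 as written: +8.9 kcal
equation 4 reversed: +26.8 kcal
By Hess's law, ΔH_rxn = (-37.5) + (-20.2) + (+8.9) + (+26.8) = -22.0 kcal

ΔH_rxn = -22.0 kcal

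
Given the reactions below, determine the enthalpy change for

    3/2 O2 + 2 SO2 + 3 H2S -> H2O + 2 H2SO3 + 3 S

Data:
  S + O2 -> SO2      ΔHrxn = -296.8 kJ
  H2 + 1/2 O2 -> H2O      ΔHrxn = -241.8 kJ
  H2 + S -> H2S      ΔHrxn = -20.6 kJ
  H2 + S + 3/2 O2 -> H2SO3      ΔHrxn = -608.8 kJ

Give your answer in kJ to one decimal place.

equation 1 reversed and × 2: (-2)·(-296.8) = +593.6 kJ
equation 2 as written: -241.8 kJ
equation 3 reversed and × 3: (-3)·(-20.6) = +61.8 kJ
equation 4 × 2: (2)·(-608.8) = -1217.6 kJ
ΔHrxn = (+593.6) + (-241.8) + (+61.8) + (-1217.6) = -804.0 kJ

ΔHrxn = -804.0 kJ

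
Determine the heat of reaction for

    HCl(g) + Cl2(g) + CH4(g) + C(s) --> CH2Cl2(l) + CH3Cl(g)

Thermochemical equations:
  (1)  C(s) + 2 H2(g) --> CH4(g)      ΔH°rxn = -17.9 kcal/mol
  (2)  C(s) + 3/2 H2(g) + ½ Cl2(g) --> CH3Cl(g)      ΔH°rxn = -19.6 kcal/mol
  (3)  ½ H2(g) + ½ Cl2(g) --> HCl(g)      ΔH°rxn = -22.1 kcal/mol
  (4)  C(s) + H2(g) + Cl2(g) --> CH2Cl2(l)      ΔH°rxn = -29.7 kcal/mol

(1) reversed (CH4(g) must end up as a reactant): +17.9 kcal/mol
(2) as written (CH3Cl(g) already on the product side): -19.6 kcal/mol
(3) reversed (HCl(g) must end up as a reactant): +22.1 kcal/mol
(4) as written (CH2Cl2(l) already on the product side): -29.7 kcal/mol
Summing the manipulated equations, ΔH°rxn = (+17.9) + (-19.6) + (+22.1) + (-29.7) = -9.3 kcal/mol

ΔH°rxn = -9.3 kcal/mol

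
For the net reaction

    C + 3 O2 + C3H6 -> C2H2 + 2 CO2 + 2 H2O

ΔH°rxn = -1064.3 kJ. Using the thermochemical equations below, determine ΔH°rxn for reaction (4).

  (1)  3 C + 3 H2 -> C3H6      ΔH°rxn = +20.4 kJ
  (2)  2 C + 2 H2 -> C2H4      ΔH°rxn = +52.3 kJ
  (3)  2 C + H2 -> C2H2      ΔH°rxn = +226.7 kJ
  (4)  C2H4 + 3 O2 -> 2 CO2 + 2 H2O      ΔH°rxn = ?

(1) reversed: -20.4 kJ
(2) as written: +52.3 kJ
(3) as written: +226.7 kJ
(4) as written: contributes x
-1064.3 = (-20.4) + (+52.3) + (+226.7) + x
x = (-1064.3 − (+258.6)) / (1) = -1322.9 kJ

ΔH°rxn = -1322.9 kJ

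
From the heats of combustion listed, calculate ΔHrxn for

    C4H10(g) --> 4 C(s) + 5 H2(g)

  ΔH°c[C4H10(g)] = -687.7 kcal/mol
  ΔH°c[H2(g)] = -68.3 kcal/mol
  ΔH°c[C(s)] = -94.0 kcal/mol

With combustion enthalpies, reactants minus products:
= [1·(-687.7)] − [4·(-94.0) + 5·(-68.3)]
= 29.8 kcal/mol

ΔHrxn = 29.8 kcal/mol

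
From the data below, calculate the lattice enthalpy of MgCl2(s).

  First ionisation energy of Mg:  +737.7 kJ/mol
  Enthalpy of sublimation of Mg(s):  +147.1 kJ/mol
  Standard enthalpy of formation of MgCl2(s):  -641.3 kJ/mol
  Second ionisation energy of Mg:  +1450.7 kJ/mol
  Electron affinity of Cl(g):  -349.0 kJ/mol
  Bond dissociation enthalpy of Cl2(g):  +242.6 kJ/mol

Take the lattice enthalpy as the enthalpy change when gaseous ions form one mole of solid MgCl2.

ΔHf° = 1·ΔHsub + 1·(ΣIE) + 1·D(Cl2) + 2·EA + U
-641.3 = 1·(+147.1) + 1·(+2188.4) + 1·(+242.6) + 2·(-349.0) + U
U = -641.3 − (+1880.1) = -2521.4 kJ/mol

U = -2521.4 kJ/mol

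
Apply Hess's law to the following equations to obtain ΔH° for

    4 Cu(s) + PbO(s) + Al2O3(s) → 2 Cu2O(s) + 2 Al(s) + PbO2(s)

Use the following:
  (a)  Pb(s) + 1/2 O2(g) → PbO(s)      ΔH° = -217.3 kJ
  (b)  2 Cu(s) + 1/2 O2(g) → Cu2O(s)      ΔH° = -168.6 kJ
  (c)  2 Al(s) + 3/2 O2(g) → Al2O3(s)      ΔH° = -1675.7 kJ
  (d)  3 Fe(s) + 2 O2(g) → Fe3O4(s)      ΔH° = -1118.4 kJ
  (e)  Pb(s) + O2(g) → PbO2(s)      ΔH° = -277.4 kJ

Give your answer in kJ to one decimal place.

(a) reversed (PbO(s) must end up as a reactant): +217.3 kJ
(b) × 2 (scale by 2 for the 2 Cu2O(s)): (2)·(-168.6) = -337.2 kJ
(c) reversed (reverse to put Al2O3(s) on the reactant side): +1675.7 kJ
(d): not needed (Fe3O4(s) appears nowhere else).
(e) as written (PbO2(s) already on the product side): -277.4 kJ
By Hess's law, ΔH° = (+217.3) + (-337.2) + (+1675.7) + (-277.4) = 1278.4 kJ

ΔH° = 1278.4 kJ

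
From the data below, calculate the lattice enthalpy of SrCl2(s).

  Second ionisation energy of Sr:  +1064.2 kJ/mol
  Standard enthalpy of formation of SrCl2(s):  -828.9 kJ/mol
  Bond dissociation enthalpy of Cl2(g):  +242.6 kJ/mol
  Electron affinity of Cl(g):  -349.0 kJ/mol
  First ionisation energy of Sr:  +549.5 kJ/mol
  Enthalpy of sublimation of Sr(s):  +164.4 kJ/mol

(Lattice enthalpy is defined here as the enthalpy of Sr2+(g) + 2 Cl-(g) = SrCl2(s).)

U = -2151.6 kJ/mol

ΔHf° = 1·ΔHsub + 1·(ΣIE) + 1·D(Cl2) + 2·EA + U
-828.9 = 1·(+164.4) + 1·(+1613.7) + 1·(+242.6) + 2·(-349.0) + U
U = -828.9 − (+1322.7) = -2151.6 kJ/mol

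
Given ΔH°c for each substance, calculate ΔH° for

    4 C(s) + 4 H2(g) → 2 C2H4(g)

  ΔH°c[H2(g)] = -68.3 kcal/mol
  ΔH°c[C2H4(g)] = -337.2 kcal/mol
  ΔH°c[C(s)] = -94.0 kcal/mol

ΔH° = 25.2 kcal/mol

Using ΔH = Σ nΔHc°(reactants) − Σ nΔHc°(products):
= [4·(-94.0) + 4·(-68.3)] − [2·(-337.2)]
= 25.2 kcal/mol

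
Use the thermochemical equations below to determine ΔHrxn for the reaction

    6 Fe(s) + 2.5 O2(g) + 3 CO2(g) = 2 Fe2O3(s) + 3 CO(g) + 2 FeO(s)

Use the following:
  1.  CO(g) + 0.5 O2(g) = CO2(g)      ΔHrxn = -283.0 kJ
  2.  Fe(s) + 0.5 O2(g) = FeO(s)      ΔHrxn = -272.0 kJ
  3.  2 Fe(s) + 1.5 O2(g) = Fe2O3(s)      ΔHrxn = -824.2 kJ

ΔHrxn = -1343.4 kJ

eq. 1 reversed and × 3 (CO(g) must end up as a product; ×3 to match 3 CO(g) in the target): (-3)·(-283.0) = +849.0 kJ
eq. 2 × 2 (scale by 2 for the 2 FeO(s)): (2)·(-272.0) = -544.0 kJ
eq. 3 × 2 (×2 to match 2 Fe2O3(s) in the target): (2)·(-824.2) = -1648.4 kJ
By Hess's law, ΔHrxn = (-3)·(-283.0) + (2)·(-272.0) + (2)·(-824.2) = -1343.4 kJ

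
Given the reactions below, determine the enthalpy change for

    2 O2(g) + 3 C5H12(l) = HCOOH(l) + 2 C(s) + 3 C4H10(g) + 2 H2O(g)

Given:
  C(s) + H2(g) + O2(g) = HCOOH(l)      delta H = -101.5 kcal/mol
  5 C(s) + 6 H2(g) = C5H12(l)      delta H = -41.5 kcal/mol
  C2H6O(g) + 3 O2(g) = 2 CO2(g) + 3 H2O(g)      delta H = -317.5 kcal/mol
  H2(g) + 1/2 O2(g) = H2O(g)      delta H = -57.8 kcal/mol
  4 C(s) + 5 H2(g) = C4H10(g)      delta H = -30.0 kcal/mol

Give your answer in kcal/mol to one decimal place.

equation 1 as written (HCOOH(l) already on the product side): -101.5 kcal/mol
equation 2 reversed and × 3 (reverse to put C5H12(l) on the reactant side; ×3 to match 3 C5H12(l) in the target): (-3)·(-41.5) = +124.5 kcal/mol
equation 3: not needed (C2H6O(g) appears nowhere else).
equation 4 × 2: (2)·(-57.8) = -115.6 kcal/mol
equation 5 × 3 (×3 to match 3 C4H10(g) in the target): (3)·(-30.0) = -90.0 kcal/mol
Summing the manipulated equations, delta H = (1)·(-101.5) + (-3)·(-41.5) + (2)·(-57.8) + (3)·(-30.0) = -182.6 kcal/mol

delta H = -182.6 kcal/mol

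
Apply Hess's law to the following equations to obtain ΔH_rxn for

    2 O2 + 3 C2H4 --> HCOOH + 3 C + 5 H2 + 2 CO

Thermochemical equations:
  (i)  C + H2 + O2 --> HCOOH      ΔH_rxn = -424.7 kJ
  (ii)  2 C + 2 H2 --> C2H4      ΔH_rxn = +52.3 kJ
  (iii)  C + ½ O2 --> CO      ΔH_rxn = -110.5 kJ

(i) as written: -424.7 kJ
(ii) reversed and × 3: (-3)·(+52.3) = -156.9 kJ
(iii) × 2: (2)·(-110.5) = -221.0 kJ
Combining the equations, ΔH_rxn = (-424.7) + (-156.9) + (-221.0) = -802.6 kJ

ΔH_rxn = -802.6 kJ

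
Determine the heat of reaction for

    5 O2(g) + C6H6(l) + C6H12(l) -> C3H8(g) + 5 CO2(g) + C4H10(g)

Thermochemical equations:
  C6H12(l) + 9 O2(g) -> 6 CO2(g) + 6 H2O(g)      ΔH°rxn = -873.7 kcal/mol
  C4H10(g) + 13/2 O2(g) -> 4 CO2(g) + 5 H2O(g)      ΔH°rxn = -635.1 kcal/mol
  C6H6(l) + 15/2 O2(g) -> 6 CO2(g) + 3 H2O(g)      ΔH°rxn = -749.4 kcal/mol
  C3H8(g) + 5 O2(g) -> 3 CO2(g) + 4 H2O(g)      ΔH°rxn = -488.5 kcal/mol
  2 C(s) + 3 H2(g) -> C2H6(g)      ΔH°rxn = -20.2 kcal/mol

equation 1 as written (C6H12(l) already on the reactant side): -873.7 kcal/mol
equation 2 reversed (reverse to put C4H10(g) on the product side): +635.1 kcal/mol
equation 3 as written (C6H6(l) already on the reactant side): -749.4 kcal/mol
equation 4 reversed (C3H8(g) must end up as a product): +488.5 kcal/mol
equation 5: not needed (H2(g) appears nowhere else).
By Hess's law, ΔH°rxn = (1)·(-873.7) + (-1)·(-635.1) + (1)·(-749.4) + (-1)·(-488.5) = -499.5 kcal/mol

ΔH°rxn = -499.5 kcal/mol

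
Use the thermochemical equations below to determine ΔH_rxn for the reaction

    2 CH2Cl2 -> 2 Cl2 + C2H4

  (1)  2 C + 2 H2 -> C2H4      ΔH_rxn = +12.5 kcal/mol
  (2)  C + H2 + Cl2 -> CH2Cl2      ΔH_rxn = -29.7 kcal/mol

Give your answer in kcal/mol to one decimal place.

(1) as written: +12.5 kcal/mol
(2) reversed and × 2: (-2)·(-29.7) = +59.4 kcal/mol
By Hess's law, ΔH_rxn = (+12.5) + (+59.4) = 71.9 kcal/mol

ΔH_rxn = 71.9 kcal/mol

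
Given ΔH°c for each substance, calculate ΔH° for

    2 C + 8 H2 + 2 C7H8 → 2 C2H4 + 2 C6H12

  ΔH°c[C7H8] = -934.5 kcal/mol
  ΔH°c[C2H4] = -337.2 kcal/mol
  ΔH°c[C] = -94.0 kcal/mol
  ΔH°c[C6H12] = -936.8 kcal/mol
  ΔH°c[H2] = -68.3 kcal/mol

ΔH° = -55.4 kcal/mol

With combustion enthalpies, reactants minus products:
= [2·(-94.0) + 8·(-68.3) + 2·(-934.5)] − [2·(-337.2) + 2·(-936.8)]
= -55.4 kcal/mol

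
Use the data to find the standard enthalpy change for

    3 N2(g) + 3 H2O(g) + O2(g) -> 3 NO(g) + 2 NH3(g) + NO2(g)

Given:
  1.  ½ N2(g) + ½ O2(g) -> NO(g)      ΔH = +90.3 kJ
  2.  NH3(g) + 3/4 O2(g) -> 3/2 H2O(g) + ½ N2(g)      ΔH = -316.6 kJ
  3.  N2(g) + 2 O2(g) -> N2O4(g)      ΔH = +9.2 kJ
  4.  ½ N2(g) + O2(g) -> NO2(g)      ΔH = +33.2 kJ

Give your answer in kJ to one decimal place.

eq. 1 × 3 (scale by 3 for the 3 NO(g)): (3)·(+90.3) = +270.9 kJ
eq. 2 reversed and × 2 (reverse to put NH3(g) on the product side; ×2 to match 2 NH3(g) in the target): (-2)·(-316.6) = +633.2 kJ
eq. 3: not needed (N2O4(g) appears nowhere else).
eq. 4 as written (NO2(g) already on the product side): +33.2 kJ
By Hess's law, ΔH = (3)·(+90.3) + (-2)·(-316.6) + (1)·(+33.2) = 937.3 kJ

ΔH = 937.3 kJ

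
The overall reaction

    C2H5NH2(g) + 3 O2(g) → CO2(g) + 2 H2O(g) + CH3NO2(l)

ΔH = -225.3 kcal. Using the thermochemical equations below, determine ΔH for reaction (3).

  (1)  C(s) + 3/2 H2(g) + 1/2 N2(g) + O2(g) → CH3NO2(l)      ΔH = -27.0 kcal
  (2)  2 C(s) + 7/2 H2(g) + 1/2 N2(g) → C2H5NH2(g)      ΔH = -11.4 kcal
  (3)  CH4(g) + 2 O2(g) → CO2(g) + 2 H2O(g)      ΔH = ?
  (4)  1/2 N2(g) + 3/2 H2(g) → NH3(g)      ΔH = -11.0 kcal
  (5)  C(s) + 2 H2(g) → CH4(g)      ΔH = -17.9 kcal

ΔH = -191.8 kcal

(1) as written (CH3NO2(l) already on the product side): -27.0 kcal
(2) reversed (reverse to put C2H5NH2(g) on the reactant side): +11.4 kcal
(3) as written (CO2(g) already on the product side): contributes x
(4): not needed (NH3(g) appears nowhere else).
(5) as written: -17.9 kcal
-225.3 = (-27.0) + (+11.4) + (-17.9) + x
x = (-225.3 − (-33.5)) / (1) = -191.8 kcal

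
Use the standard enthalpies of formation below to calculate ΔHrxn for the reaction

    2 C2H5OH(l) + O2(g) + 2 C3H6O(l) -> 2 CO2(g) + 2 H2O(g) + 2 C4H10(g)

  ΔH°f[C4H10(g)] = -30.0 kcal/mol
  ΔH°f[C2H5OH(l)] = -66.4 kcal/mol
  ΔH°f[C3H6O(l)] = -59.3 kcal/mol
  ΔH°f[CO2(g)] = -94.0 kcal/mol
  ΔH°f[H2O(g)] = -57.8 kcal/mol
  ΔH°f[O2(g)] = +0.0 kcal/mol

ΔH°rxn = Σ nΔHf°(products) − Σ nΔHf°(reactants).
Products: 2·(-94.0) + 2·(-57.8) + 2·(-30.0) = -363.6
Reactants: 2·(-66.4) + 1·(+0.0) + 2·(-59.3) = -251.4
ΔHrxn = (-363.6) − (-251.4) = -112.2 kcal/mol

ΔHrxn = -112.2 kcal/mol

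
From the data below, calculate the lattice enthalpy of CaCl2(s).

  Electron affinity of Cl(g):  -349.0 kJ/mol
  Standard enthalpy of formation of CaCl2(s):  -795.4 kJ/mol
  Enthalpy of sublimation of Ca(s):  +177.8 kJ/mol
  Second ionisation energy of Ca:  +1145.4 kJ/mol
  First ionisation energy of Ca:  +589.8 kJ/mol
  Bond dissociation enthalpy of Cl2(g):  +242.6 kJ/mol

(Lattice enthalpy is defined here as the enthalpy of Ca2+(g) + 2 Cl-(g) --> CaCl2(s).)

U = -2253.0 kJ/mol

ΔHf° = 1·ΔHsub + 1·(ΣIE) + 1·D(Cl2) + 2·EA + U
-795.4 = 1·(+177.8) + 1·(+1735.2) + 1·(+242.6) + 2·(-349.0) + U
U = -795.4 − (+1457.6) = -2253.0 kJ/mol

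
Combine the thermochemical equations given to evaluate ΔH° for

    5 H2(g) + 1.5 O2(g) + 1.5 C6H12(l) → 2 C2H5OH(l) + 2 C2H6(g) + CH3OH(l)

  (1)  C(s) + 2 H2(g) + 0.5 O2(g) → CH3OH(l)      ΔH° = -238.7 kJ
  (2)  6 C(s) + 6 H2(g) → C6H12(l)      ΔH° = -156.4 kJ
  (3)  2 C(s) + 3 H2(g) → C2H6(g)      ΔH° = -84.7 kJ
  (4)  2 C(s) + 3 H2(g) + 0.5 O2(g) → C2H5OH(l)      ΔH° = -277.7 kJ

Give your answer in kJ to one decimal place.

ΔH° = -728.9 kJ

(1) as written: -238.7 kJ
(2) reversed and × 3/2: (-3/2)·(-156.4) = +234.6 kJ
(3) × 2: (2)·(-84.7) = -169.4 kJ
(4) × 2: (2)·(-277.7) = -555.4 kJ
Since enthalpy is a state function, ΔH° = (1)·(-238.7) + (-3/2)·(-156.4) + (2)·(-84.7) + (2)·(-277.7) = -728.9 kJ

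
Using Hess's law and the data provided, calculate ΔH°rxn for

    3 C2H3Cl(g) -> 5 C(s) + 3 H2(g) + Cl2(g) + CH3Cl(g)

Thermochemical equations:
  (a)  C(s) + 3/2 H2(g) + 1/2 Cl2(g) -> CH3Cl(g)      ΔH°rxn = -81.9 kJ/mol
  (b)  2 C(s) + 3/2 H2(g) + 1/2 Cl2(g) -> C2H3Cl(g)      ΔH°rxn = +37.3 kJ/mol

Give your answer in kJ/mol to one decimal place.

ΔH°rxn = -193.8 kJ/mol

(a) as written (CH3Cl(g) already on the product side): -81.9 kJ/mol
(b) reversed and × 3 (C2H3Cl(g) must end up as a reactant; ×3 to match 3 C2H3Cl(g) in the target): (-3)·(+37.3) = -111.9 kJ/mol
Combining the equations, ΔH°rxn = (1)·(-81.9) + (-3)·(+37.3) = -193.8 kJ/mol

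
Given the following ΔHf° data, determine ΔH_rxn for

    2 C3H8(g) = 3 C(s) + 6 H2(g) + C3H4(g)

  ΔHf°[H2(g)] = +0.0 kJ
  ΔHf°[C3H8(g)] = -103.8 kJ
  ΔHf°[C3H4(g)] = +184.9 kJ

ΔH_rxn = 392.5 kJ

Products: 3·(+0.0) + 6·(+0.0) + 1·(+184.9) = +184.9
Reactants: 2·(-103.8) = -207.6
ΔH_rxn = (+184.9) − (-207.6) = 392.5 kJ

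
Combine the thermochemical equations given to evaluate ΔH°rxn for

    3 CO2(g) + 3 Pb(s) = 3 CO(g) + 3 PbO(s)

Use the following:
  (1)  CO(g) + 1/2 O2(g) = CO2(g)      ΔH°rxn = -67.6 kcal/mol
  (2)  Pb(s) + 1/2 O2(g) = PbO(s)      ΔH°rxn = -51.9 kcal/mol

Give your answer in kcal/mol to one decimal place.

(1) reversed and × 3 (CO(g) must end up as a product; scale by 3 for the 3 CO(g)): (-3)·(-67.6) = +202.8 kcal/mol
(2) × 3 (×3 to match 3 PbO(s) in the target): (3)·(-51.9) = -155.7 kcal/mol
ΔH°rxn = (-3)·(-67.6) + (3)·(-51.9) = 47.1 kcal/mol

ΔH°rxn = 47.1 kcal/mol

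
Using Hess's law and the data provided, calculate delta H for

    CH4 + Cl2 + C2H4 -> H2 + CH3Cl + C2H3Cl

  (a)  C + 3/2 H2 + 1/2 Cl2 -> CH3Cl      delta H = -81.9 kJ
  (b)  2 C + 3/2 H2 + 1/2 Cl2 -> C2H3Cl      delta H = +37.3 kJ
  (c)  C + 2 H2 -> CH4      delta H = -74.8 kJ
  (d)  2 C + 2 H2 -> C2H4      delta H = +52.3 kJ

(a) as written: -81.9 kJ
(b) as written: +37.3 kJ
(c) reversed: +74.8 kJ
(d) reversed: -52.3 kJ
Combining the equations, delta H = (-81.9) + (+37.3) + (+74.8) + (-52.3) = -22.1 kJ

delta H = -22.1 kJ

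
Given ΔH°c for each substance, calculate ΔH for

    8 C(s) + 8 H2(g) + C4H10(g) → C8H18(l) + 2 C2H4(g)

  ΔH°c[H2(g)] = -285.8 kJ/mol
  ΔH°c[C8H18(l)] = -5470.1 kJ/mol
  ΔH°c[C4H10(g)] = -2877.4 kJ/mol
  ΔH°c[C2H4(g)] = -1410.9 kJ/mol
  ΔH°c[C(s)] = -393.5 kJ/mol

With combustion enthalpies, reactants minus products:
= [8·(-393.5) + 8·(-285.8) + 1·(-2877.4)] − [1·(-5470.1) + 2·(-1410.9)]
= -19.9 kJ/mol

ΔH = -19.9 kJ/mol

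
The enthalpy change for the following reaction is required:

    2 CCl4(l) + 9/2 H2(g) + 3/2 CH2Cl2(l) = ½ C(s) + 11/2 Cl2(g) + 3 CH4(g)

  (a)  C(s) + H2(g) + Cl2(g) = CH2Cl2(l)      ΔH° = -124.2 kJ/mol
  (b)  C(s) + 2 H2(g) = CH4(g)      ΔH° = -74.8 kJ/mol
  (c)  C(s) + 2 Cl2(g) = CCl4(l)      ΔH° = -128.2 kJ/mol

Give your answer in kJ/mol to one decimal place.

ΔH° = 218.3 kJ/mol

(a) reversed and × 3/2: (-3/2)·(-124.2) = +186.3 kJ/mol
(b) × 3: (3)·(-74.8) = -224.4 kJ/mol
(c) reversed and × 2: (-2)·(-128.2) = +256.4 kJ/mol
ΔH° = (+186.3) + (-224.4) + (+256.4) = 218.3 kJ/mol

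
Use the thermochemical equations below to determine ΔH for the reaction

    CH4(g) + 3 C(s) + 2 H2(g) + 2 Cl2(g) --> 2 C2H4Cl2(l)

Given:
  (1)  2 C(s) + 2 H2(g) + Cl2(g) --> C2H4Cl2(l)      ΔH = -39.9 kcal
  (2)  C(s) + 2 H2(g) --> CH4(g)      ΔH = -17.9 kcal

(1) × 2 (×2 to match 2 C2H4Cl2(l) in the target): (2)·(-39.9) = -79.8 kcal
(2) reversed (reverse to put CH4(g) on the reactant side): +17.9 kcal
ΔH = (2)·(-39.9) + (-1)·(-17.9) = -61.9 kcal

ΔH = -61.9 kcal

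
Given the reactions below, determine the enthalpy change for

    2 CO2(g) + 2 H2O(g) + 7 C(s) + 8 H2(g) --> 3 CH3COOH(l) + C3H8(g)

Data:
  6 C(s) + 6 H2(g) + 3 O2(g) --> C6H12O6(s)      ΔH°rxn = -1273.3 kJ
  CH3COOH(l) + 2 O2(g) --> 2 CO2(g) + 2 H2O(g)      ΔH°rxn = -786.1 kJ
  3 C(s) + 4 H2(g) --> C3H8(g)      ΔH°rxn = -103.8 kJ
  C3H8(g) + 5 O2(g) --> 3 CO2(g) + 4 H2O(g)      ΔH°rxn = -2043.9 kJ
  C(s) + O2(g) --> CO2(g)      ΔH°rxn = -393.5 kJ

ΔH°rxn = -286.7 kJ

equation 1: not needed.
equation 2 reversed and × 3: (-3)·(-786.1) = +2358.3 kJ
equation 3 × 2: (2)·(-103.8) = -207.6 kJ
equation 4 as written: -2043.9 kJ
equation 5 as written: -393.5 kJ
Summing the manipulated equations, ΔH°rxn = (+2358.3) + (-207.6) + (-2043.9) + (-393.5) = -286.7 kJ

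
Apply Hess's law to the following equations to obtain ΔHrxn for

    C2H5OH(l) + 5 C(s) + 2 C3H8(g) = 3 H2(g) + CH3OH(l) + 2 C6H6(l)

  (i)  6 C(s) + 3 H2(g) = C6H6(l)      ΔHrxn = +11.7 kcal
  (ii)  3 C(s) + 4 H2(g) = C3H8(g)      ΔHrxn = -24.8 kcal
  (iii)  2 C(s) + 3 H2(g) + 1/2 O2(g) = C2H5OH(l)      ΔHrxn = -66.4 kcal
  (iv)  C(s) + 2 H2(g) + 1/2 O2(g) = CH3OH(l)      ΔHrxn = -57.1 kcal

ΔHrxn = 82.3 kcal

(i) × 2 (×2 to match 2 C6H6(l) in the target): (2)·(+11.7) = +23.4 kcal
(ii) reversed and × 2 (C3H8(g) must end up as a reactant; ×2 to match 2 C3H8(g) in the target): (-2)·(-24.8) = +49.6 kcal
(iii) reversed (C2H5OH(l) must end up as a reactant): +66.4 kcal
(iv) as written (CH3OH(l) already on the product side): -57.1 kcal
ΔHrxn = (2)·(+11.7) + (-2)·(-24.8) + (-1)·(-66.4) + (1)·(-57.1) = 82.3 kcal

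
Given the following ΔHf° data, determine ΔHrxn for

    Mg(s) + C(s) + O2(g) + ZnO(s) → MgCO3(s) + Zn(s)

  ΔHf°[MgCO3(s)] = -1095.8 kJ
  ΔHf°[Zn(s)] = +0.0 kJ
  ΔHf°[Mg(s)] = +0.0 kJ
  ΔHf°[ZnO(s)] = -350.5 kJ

Products: 1·(-1095.8) + 1·(+0.0) = -1095.8
Reactants: 1·(+0.0) + 1·(+0.0) + 1·(+0.0) + 1·(-350.5) = -350.5
ΔHrxn = (-1095.8) − (-350.5) = -745.3 kJ

ΔHrxn = -745.3 kJ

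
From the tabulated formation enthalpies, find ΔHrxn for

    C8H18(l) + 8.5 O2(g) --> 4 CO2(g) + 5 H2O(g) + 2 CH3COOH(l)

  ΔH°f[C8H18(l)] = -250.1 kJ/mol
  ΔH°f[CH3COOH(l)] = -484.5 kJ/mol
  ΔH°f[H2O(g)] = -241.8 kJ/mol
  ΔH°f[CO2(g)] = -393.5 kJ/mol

Products: 4·(-393.5) + 5·(-241.8) + 2·(-484.5) = -3752.0
Reactants: 1·(-250.1) + 17/2·(+0.0) = -250.1
ΔHrxn = (-3752.0) − (-250.1) = -3501.9 kJ/mol

ΔHrxn = -3501.9 kJ/mol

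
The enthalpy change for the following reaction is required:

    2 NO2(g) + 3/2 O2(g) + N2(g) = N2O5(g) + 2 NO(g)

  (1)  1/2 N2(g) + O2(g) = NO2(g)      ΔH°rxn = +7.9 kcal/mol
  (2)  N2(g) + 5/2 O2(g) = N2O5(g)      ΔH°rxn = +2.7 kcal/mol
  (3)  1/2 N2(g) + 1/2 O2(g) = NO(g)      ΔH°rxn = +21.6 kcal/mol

ΔH°rxn = 30.1 kcal/mol

(1) reversed and × 2: (-2)·(+7.9) = -15.8 kcal/mol
(2) as written: +2.7 kcal/mol
(3) × 2: (2)·(+21.6) = +43.2 kcal/mol
By Hess's law, ΔH°rxn = (-15.8) + (+2.7) + (+43.2) = 30.1 kcal/mol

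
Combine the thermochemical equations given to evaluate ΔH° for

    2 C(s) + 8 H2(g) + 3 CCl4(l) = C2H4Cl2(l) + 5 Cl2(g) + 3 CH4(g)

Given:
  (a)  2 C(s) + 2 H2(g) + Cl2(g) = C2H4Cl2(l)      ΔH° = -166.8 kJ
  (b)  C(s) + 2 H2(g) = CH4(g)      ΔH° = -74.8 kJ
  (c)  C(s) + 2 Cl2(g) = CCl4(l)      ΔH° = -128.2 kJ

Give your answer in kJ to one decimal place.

(a) as written: -166.8 kJ
(b) × 3: (3)·(-74.8) = -224.4 kJ
(c) reversed and × 3: (-3)·(-128.2) = +384.6 kJ
ΔH° = (1)·(-166.8) + (3)·(-74.8) + (-3)·(-128.2) = -6.6 kJ

ΔH° = -6.6 kJ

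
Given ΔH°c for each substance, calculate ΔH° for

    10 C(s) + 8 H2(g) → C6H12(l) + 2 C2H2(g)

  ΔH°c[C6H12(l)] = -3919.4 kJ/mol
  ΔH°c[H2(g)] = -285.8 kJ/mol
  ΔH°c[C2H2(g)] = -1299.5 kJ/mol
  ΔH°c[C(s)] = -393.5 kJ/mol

ΔH° = 297.0 kJ/mol

Using ΔH = Σ nΔHc°(reactants) − Σ nΔHc°(products):
= [10·(-393.5) + 8·(-285.8)] − [1·(-3919.4) + 2·(-1299.5)]
= 297.0 kJ/mol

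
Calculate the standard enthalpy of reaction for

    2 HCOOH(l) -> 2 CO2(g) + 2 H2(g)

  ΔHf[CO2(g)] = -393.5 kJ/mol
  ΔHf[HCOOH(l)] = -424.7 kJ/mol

Products: 2·(-393.5) + 2·(+0.0) = -787.0
Reactants: 2·(-424.7) = -849.4
ΔHrxn = (-787.0) − (-849.4) = 62.4 kJ/mol

ΔHrxn = 62.4 kJ/mol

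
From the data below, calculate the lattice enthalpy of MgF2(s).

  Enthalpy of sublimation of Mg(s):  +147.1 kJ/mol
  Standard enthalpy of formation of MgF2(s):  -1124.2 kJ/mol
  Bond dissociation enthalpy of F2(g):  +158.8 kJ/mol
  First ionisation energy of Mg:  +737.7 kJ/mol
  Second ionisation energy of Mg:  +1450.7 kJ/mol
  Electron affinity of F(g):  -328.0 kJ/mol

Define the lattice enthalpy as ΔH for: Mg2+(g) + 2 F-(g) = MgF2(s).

U = -2962.5 kJ/mol

ΔHf° = 1·ΔHsub + 1·(ΣIE) + 1·D(F2) + 2·EA + U
-1124.2 = 1·(+147.1) + 1·(+2188.4) + 1·(+158.8) + 2·(-328.0) + U
U = -1124.2 − (+1838.3) = -2962.5 kJ/mol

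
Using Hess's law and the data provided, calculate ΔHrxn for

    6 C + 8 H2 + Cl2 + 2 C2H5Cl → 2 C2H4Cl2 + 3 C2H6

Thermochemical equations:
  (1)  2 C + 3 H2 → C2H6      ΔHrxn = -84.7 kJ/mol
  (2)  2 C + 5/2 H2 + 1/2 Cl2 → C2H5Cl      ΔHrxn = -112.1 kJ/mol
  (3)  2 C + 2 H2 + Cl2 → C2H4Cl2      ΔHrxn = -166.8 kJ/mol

ΔHrxn = -363.5 kJ/mol

(1) × 3: (3)·(-84.7) = -254.1 kJ/mol
(2) reversed and × 2: (-2)·(-112.1) = +224.2 kJ/mol
(3) × 2: (2)·(-166.8) = -333.6 kJ/mol
Combining the equations, ΔHrxn = (3)·(-84.7) + (-2)·(-112.1) + (2)·(-166.8) = -363.5 kJ/mol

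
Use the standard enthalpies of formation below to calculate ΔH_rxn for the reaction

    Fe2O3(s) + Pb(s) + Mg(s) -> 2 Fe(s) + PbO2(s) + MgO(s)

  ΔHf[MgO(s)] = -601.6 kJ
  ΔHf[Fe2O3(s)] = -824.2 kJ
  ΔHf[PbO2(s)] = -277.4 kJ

ΔH_rxn = -54.8 kJ

Products: 2·(+0.0) + 1·(-277.4) + 1·(-601.6) = -879.0
Reactants: 1·(-824.2) + 1·(+0.0) + 1·(+0.0) = -824.2
ΔH_rxn = (-879.0) − (-824.2) = -54.8 kJ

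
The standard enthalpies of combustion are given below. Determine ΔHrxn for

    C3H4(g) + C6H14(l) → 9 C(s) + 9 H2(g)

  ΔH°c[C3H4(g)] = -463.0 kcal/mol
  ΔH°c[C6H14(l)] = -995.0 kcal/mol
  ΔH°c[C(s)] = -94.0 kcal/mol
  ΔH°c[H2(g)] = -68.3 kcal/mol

ΔHrxn = 2.7 kcal/mol

Using ΔH = Σ nΔHc°(reactants) − Σ nΔHc°(products):
= [1·(-463.0) + 1·(-995.0)] − [9·(-94.0) + 9·(-68.3)]
= 2.7 kcal/mol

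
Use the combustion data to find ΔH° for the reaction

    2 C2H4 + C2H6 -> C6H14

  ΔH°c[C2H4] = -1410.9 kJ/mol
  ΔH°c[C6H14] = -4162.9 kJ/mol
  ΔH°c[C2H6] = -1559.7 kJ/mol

Using ΔH = Σ nΔHc°(reactants) − Σ nΔHc°(products):
= [2·(-1410.9) + 1·(-1559.7)] − [1·(-4162.9)]
= -218.6 kJ/mol

ΔH° = -218.6 kJ/mol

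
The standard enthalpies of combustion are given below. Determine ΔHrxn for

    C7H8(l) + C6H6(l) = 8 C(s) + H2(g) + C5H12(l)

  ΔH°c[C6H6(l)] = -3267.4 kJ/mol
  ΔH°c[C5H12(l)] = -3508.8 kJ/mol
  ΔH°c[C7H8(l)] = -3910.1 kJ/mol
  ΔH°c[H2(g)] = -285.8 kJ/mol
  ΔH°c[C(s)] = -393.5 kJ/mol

Using ΔH = Σ nΔHc°(reactants) − Σ nΔHc°(products):
= [1·(-3910.1) + 1·(-3267.4)] − [8·(-393.5) + 1·(-285.8) + 1·(-3508.8)]
= -234.9 kJ/mol

ΔHrxn = -234.9 kJ/mol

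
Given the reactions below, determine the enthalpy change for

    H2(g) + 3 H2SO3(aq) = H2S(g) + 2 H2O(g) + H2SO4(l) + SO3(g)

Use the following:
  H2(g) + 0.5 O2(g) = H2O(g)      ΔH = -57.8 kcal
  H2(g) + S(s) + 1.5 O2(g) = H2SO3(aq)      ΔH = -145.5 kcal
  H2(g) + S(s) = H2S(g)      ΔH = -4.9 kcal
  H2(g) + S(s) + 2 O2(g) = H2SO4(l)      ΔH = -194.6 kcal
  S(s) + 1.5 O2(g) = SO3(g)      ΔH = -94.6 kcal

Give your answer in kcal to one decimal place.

equation 1 × 2 (scale by 2 for the 2 H2O(g)): (2)·(-57.8) = -115.6 kcal
equation 2 reversed and × 3 (reverse to put H2SO3(aq) on the reactant side; scale by 3 for the 3 H2SO3(aq)): (-3)·(-145.5) = +436.5 kcal
equation 3 as written (H2S(g) already on the product side): -4.9 kcal
equation 4 as written (H2SO4(l) already on the product side): -194.6 kcal
equation 5 as written (SO3(g) already on the product side): -94.6 kcal
ΔH = (2)·(-57.8) + (-3)·(-145.5) + (1)·(-4.9) + (1)·(-194.6) + (1)·(-94.6) = 26.8 kcal

ΔH = 26.8 kcal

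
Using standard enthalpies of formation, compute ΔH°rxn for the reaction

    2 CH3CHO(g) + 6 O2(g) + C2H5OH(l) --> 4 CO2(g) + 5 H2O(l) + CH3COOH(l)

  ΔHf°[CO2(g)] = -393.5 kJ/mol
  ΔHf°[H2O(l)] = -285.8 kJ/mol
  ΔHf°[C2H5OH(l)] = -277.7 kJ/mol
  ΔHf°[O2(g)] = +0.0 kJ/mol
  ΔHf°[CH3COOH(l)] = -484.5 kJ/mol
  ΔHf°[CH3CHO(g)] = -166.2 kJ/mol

ΔH°rxn = Σ nΔHf°(products) − Σ nΔHf°(reactants).
Products: 4·(-393.5) + 5·(-285.8) + 1·(-484.5) = -3487.5
Reactants: 2·(-166.2) + 6·(+0.0) + 1·(-277.7) = -610.1
ΔH°rxn = (-3487.5) − (-610.1) = -2877.4 kJ/mol

ΔH°rxn = -2877.4 kJ/mol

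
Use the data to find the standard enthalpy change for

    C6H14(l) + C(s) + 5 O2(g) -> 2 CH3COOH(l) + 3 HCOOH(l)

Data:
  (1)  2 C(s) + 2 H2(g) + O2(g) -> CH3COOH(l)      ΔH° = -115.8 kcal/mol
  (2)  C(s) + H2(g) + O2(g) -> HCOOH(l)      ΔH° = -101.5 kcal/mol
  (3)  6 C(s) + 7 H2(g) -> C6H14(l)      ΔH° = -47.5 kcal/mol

ΔH° = -488.6 kcal/mol

(1) × 2 (×2 to match 2 CH3COOH(l) in the target): (2)·(-115.8) = -231.6 kcal/mol
(2) × 3 (scale by 3 for the 3 HCOOH(l)): (3)·(-101.5) = -304.5 kcal/mol
(3) reversed (reverse to put C6H14(l) on the reactant side): +47.5 kcal/mol
Combining the equations, ΔH° = (2)·(-115.8) + (3)·(-101.5) + (-1)·(-47.5) = -488.6 kcal/mol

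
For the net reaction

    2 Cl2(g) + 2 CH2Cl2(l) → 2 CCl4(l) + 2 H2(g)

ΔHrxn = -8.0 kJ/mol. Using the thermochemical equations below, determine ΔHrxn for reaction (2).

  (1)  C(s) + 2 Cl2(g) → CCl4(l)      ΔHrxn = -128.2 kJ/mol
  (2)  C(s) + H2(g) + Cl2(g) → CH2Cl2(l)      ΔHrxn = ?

(1) × 2: (2)·(-128.2) = -256.4 kJ/mol
(2) reversed and × 2: contributes −2·x
-8.0 = (-256.4) − 2·x
x = (-8.0 − (-256.4)) / (-2) = -124.2 kJ/mol

ΔHrxn = -124.2 kJ/mol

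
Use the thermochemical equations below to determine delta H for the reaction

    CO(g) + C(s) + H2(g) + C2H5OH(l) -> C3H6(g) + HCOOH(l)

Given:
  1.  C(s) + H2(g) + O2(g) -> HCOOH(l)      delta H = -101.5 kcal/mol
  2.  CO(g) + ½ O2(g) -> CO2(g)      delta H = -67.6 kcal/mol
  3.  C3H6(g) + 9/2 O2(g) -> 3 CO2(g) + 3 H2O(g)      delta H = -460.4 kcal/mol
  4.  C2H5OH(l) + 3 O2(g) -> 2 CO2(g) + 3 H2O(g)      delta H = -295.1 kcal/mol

delta H = -3.8 kcal/mol

eq. 1 as written (HCOOH(l) already on the product side): -101.5 kcal/mol
eq. 2 as written (CO(g) already on the reactant side): -67.6 kcal/mol
eq. 3 reversed (C3H6(g) must end up as a product): +460.4 kcal/mol
eq. 4 as written (C2H5OH(l) already on the reactant side): -295.1 kcal/mol
By Hess's law, delta H = (-101.5) + (-67.6) + (+460.4) + (-295.1) = -3.8 kcal/mol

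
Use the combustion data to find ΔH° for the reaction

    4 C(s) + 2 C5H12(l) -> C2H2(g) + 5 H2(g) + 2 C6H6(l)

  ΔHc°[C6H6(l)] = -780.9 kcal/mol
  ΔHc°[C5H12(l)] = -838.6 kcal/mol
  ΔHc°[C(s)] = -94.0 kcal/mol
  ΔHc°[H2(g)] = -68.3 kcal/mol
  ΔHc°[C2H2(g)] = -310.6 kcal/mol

ΔH° = 160.7 kcal/mol

Using ΔH = Σ nΔHc°(reactants) − Σ nΔHc°(products):
= [4·(-94.0) + 2·(-838.6)] − [1·(-310.6) + 5·(-68.3) + 2·(-780.9)]
= 160.7 kcal/mol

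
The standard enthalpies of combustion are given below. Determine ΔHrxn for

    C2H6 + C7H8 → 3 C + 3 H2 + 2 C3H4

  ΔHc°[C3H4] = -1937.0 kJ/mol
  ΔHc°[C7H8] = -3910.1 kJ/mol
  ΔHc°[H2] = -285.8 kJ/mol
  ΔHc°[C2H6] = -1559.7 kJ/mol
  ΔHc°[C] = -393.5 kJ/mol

ΔHrxn = 442.1 kJ/mol

With combustion enthalpies, reactants minus products:
= [1·(-1559.7) + 1·(-3910.1)] − [3·(-393.5) + 3·(-285.8) + 2·(-1937.0)]
= 442.1 kJ/mol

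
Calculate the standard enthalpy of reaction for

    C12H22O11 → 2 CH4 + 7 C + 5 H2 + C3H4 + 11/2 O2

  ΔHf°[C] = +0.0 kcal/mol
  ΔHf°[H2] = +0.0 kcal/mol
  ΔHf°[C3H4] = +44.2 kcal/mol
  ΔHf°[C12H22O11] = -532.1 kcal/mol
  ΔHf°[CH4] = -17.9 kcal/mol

ΔH_rxn = 540.5 kcal/mol

Products: 2·(-17.9) + 7·(+0.0) + 5·(+0.0) + 1·(+44.2) + 11/2·(+0.0) = +8.4
Reactants: 1·(-532.1) = -532.1
ΔH_rxn = (+8.4) − (-532.1) = 540.5 kcal/mol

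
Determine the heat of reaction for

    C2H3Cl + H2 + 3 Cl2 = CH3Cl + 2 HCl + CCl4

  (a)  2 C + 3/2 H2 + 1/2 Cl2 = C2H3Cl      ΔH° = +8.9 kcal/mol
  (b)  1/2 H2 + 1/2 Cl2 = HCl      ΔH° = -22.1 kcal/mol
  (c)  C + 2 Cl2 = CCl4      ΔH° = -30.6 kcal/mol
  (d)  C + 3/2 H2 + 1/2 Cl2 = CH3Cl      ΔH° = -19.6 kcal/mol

ΔH° = -103.3 kcal/mol

(a) reversed: -8.9 kcal/mol
(b) × 2: (2)·(-22.1) = -44.2 kcal/mol
(c) as written: -30.6 kcal/mol
(d) as written: -19.6 kcal/mol
ΔH° = (-1)·(+8.9) + (2)·(-22.1) + (1)·(-30.6) + (1)·(-19.6) = -103.3 kcal/mol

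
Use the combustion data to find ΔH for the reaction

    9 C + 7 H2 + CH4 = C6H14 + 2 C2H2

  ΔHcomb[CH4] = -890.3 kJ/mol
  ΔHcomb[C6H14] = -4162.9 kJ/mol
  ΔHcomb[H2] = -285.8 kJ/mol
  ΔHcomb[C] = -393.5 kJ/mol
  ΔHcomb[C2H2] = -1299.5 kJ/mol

ΔH = 329.5 kJ/mol

With combustion enthalpies, reactants minus products:
= [9·(-393.5) + 7·(-285.8) + 1·(-890.3)] − [1·(-4162.9) + 2·(-1299.5)]
= 329.5 kJ/mol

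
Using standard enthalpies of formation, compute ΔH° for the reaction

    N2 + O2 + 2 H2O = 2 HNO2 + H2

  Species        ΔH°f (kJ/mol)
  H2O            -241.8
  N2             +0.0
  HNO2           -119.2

ΔH° = 245.2 kJ/mol

Products: 2·(-119.2) + 1·(+0.0) = -238.4
Reactants: 1·(+0.0) + 1·(+0.0) + 2·(-241.8) = -483.6
ΔH° = (-238.4) − (-483.6) = 245.2 kJ/mol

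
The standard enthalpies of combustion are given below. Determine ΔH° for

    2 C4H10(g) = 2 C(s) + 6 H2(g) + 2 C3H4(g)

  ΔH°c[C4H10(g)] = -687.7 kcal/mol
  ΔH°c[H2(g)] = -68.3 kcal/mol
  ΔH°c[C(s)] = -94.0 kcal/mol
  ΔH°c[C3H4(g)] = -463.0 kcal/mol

ΔH° = 148.4 kcal/mol

With combustion enthalpies, reactants minus products:
= [2·(-687.7)] − [2·(-94.0) + 6·(-68.3) + 2·(-463.0)]
= 148.4 kcal/mol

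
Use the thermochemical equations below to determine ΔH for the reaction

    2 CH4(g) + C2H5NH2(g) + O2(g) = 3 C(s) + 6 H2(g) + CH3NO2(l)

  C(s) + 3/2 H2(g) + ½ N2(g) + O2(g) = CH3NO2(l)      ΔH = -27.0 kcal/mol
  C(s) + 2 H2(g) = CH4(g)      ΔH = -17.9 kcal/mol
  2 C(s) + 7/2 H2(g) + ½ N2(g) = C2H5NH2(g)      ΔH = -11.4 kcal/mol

equation 1 as written: -27.0 kcal/mol
equation 2 reversed and × 2: (-2)·(-17.9) = +35.8 kcal/mol
equation 3 reversed: +11.4 kcal/mol
ΔH = (-27.0) + (+35.8) + (+11.4) = 20.2 kcal/mol

ΔH = 20.2 kcal/mol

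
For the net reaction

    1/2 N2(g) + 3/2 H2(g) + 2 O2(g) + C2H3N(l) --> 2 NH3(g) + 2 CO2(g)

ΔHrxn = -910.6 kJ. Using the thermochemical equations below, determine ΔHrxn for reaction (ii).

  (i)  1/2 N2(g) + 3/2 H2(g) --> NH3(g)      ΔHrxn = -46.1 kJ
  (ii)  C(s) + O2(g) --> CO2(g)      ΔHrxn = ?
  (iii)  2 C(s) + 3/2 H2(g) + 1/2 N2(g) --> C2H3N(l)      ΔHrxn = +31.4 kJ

(i) × 2 (scale by 2 for the 2 NH3(g)): (2)·(-46.1) = -92.2 kJ
(ii) × 2 (×2 to match 2 CO2(g) in the target): contributes 2·x
(iii) reversed (C2H3N(l) must end up as a reactant): -31.4 kJ
-910.6 = (-92.2) + (-31.4) + 2·x
x = (-910.6 − (-123.6)) / (2) = -393.5 kJ

ΔHrxn = -393.5 kJ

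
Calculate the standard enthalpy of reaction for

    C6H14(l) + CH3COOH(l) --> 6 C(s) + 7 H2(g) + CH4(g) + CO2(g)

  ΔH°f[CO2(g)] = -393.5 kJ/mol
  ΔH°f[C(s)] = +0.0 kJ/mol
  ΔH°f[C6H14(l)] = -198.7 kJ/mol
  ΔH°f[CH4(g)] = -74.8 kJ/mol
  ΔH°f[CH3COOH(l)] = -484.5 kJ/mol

ΔH°rxn = 214.9 kJ/mol

Products: 6·(+0.0) + 7·(+0.0) + 1·(-74.8) + 1·(-393.5) = -468.3
Reactants: 1·(-198.7) + 1·(-484.5) = -683.2
ΔH°rxn = (-468.3) − (-683.2) = 214.9 kJ/mol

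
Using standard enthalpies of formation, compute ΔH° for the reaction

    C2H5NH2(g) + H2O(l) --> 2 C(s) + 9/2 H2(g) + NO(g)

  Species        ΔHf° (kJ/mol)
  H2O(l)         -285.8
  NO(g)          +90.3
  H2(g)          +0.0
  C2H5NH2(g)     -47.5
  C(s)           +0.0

ΔH°rxn = Σ nΔHf°(products) − Σ nΔHf°(reactants).
Products: 2·(+0.0) + 9/2·(+0.0) + 1·(+90.3) = +90.3
Reactants: 1·(-47.5) + 1·(-285.8) = -333.3
ΔH° = (+90.3) − (-333.3) = 423.6 kJ/mol

ΔH° = 423.6 kJ/mol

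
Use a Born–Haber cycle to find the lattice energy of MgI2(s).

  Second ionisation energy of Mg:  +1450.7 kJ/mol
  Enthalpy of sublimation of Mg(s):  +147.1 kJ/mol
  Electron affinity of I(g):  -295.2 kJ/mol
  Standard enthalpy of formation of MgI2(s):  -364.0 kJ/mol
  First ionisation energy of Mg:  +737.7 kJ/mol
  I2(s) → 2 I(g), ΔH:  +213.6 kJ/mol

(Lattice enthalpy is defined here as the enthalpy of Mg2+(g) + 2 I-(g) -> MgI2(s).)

ΔHf° = 1·ΔHsub + 1·(ΣIE) + 1·D(I2) + 2·EA + U
-364.0 = 1·(+147.1) + 1·(+2188.4) + 1·(+213.6) + 2·(-295.2) + U
U = -364.0 − (+1958.7) = -2322.7 kJ/mol

U = -2322.7 kJ/mol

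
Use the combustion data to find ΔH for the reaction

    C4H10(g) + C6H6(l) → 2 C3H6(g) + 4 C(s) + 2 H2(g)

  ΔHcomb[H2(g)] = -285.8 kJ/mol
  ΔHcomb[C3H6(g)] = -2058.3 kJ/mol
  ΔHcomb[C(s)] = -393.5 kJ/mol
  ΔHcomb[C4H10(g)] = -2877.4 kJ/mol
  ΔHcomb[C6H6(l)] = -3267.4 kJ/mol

ΔH = 117.4 kJ/mol

With combustion enthalpies, reactants minus products:
= [1·(-2877.4) + 1·(-3267.4)] − [2·(-2058.3) + 4·(-393.5) + 2·(-285.8)]
= 117.4 kJ/mol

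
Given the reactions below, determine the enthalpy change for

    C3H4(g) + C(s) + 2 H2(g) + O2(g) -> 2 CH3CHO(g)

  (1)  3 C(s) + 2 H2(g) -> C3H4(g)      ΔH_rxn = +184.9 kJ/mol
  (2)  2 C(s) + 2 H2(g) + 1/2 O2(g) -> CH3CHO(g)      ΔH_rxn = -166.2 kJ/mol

(1) reversed: -184.9 kJ/mol
(2) × 2: (2)·(-166.2) = -332.4 kJ/mol
ΔH_rxn = (-184.9) + (-332.4) = -517.3 kJ/mol

ΔH_rxn = -517.3 kJ/mol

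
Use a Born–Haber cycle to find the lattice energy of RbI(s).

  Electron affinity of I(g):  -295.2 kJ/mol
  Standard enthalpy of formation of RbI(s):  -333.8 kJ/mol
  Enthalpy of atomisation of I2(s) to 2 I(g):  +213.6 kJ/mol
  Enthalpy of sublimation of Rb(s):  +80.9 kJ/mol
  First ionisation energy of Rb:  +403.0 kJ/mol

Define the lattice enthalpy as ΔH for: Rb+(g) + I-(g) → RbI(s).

ΔHf° = 1·ΔHsub + 1·(ΣIE) + 1/2·D(I2) + 1·EA + U
-333.8 = 1·(+80.9) + 1·(+403.0) + 1/2·(+213.6) + 1·(-295.2) + U
U = -333.8 − (+295.5) = -629.3 kJ/mol

U = -629.3 kJ/mol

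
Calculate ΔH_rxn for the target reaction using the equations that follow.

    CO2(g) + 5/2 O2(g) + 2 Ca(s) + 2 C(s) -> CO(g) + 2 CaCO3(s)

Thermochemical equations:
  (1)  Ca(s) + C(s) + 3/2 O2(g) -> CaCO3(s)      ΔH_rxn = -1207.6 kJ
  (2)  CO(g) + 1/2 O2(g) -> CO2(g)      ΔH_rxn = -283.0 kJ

(1) × 2 (×2 to match 2 CaCO3(s) in the target): (2)·(-1207.6) = -2415.2 kJ
(2) reversed (CO(g) must end up as a product): +283.0 kJ
ΔH_rxn = (-2415.2) + (+283.0) = -2132.2 kJ

ΔH_rxn = -2132.2 kJ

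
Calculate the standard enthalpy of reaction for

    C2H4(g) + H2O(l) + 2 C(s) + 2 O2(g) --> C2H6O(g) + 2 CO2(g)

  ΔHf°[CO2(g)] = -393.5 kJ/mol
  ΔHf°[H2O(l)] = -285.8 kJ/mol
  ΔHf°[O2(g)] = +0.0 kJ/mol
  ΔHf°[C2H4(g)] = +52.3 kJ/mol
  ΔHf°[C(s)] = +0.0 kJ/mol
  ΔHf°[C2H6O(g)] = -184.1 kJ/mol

ΔH_rxn = -737.6 kJ/mol

ΔH°rxn = Σ nΔHf°(products) − Σ nΔHf°(reactants).
Products: 1·(-184.1) + 2·(-393.5) = -971.1
Reactants: 1·(+52.3) + 1·(-285.8) + 2·(+0.0) + 2·(+0.0) = -233.5
ΔH_rxn = (-971.1) − (-233.5) = -737.6 kJ/mol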